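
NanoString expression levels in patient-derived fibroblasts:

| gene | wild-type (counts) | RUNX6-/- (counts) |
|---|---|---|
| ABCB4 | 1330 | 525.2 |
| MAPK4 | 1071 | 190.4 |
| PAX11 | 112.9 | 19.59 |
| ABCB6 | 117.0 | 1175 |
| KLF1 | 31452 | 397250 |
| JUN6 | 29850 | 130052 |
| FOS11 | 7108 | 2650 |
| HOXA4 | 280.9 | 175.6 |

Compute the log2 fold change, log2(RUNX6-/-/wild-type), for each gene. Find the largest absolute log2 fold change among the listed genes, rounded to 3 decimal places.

3.659

log2(525.2/1330) = -1.340  (ABCB4)
log2(190.4/1071) = -2.492  (MAPK4)
log2(19.59/112.9) = -2.527  (PAX11)
log2(1175/117.0) = 3.328  (ABCB6)
log2(397250/31452) = 3.659  (KLF1)
log2(130052/29850) = 2.123  (JUN6)
log2(2650/7108) = -1.423  (FOS11)
log2(175.6/280.9) = -0.678  (HOXA4)
The largest magnitude belongs to KLF1.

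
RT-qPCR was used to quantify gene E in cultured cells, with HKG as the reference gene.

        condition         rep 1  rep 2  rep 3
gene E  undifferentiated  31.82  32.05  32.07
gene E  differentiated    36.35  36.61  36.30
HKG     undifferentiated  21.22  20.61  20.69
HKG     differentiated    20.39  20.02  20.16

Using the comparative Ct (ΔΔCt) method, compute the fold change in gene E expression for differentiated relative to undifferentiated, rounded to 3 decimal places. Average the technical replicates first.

Mean Ct: gene E undifferentiated 31.980; gene E differentiated 36.420; HKG undifferentiated 20.840; HKG differentiated 20.190
ΔCt(undifferentiated) = 31.980 − 20.840 = 11.140
ΔCt(differentiated) = 36.420 − 20.190 = 16.230
ΔΔCt = 16.230 − 11.140 = 5.090
Fold change = 2^(−5.090) = 0.0294

0.029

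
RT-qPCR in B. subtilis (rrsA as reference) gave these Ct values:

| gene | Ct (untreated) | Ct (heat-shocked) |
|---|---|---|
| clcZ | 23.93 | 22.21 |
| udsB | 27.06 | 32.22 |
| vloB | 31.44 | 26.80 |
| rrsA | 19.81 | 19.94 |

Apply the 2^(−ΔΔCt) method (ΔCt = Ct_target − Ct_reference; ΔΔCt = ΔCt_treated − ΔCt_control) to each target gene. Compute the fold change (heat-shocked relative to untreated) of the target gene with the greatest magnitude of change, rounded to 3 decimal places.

0.031

clcZ: ΔΔCt = (22.21−19.94) − (23.93−19.81) = 2.27 − 4.12 = -1.85; fold change = 2^1.85 = 3.605
udsB: ΔΔCt = (32.22−19.94) − (27.06−19.81) = 12.28 − 7.25 = 5.03; fold change = 2^-5.03 = 0.031
vloB: ΔΔCt = (26.80−19.94) − (31.44−19.81) = 6.86 − 11.63 = -4.77; fold change = 2^4.77 = 27.284
udsB has the largest |ΔΔCt| = 5.03.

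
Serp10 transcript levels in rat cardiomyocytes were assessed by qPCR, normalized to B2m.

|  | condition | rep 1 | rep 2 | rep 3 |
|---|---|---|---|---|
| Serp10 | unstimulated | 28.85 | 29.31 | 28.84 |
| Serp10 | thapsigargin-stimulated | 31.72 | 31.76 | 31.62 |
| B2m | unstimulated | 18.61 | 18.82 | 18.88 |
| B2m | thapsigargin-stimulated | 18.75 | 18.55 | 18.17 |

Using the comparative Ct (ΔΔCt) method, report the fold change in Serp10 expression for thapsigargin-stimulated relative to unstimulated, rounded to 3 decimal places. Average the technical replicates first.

0.127

Mean Ct: Serp10 unstimulated 29.000; Serp10 thapsigargin-stimulated 31.700; B2m unstimulated 18.770; B2m thapsigargin-stimulated 18.490
ΔCt(unstimulated) = 29.000 − 18.770 = 10.230
ΔCt(thapsigargin-stimulated) = 31.700 − 18.490 = 13.210
ΔΔCt = 13.210 − 10.230 = 2.980
Fold change = 2^(−2.980) = 0.1267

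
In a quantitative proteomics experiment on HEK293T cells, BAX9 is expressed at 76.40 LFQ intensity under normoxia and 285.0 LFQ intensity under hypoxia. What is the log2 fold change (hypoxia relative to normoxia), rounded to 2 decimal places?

Fold change = 285.0 / 76.40 = 3.7304
log2(3.7304) = 1.899

1.90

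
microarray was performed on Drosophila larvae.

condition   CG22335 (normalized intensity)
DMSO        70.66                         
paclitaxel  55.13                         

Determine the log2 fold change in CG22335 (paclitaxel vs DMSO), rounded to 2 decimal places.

Fold change = 55.13 / 70.66 = 0.7802
log2(0.7802) = -0.358

-0.36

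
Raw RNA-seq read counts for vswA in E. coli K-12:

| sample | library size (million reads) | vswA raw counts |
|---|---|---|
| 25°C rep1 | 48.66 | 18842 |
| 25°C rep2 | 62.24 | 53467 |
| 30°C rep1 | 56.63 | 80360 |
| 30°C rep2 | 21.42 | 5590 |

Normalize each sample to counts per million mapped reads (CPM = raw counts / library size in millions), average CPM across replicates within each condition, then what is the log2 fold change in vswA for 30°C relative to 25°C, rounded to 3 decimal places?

0.431

CPM(25°C rep1) = 18842 / 48.66 = 387.2174
CPM(25°C rep2) = 53467 / 62.24 = 859.0456
CPM(30°C rep1) = 80360 / 56.63 = 1419.0358
CPM(30°C rep2) = 5590 / 21.42 = 260.9711
mean CPM(25°C) = 623.1315; mean CPM(30°C) = 840.0035
Fold change = 840.0035 / 623.1315 = 1.34804
log2(1.34804) = 0.4309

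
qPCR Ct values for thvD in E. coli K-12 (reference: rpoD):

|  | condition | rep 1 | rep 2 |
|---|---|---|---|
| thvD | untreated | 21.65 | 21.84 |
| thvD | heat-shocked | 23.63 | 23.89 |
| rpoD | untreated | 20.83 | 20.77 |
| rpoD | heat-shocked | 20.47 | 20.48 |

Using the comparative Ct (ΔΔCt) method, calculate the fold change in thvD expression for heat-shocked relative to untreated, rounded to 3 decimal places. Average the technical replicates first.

0.198

Mean Ct: thvD untreated 21.745; thvD heat-shocked 23.760; rpoD untreated 20.800; rpoD heat-shocked 20.475
ΔCt(untreated) = 21.745 − 20.800 = 0.945
ΔCt(heat-shocked) = 23.760 − 20.475 = 3.285
ΔΔCt = 3.285 − 0.945 = 2.340
Fold change = 2^(−2.340) = 0.1975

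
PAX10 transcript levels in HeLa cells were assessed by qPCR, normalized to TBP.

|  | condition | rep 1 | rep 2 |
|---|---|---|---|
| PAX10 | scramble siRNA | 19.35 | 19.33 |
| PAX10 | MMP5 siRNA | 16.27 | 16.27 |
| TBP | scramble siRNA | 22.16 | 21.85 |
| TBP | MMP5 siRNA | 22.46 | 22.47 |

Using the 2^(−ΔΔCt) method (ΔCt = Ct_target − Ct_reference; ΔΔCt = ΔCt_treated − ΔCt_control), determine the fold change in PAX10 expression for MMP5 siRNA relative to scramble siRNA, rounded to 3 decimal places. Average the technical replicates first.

11.551

Mean Ct: PAX10 scramble siRNA 19.340; PAX10 MMP5 siRNA 16.270; TBP scramble siRNA 22.005; TBP MMP5 siRNA 22.465
ΔCt(scramble siRNA) = 19.340 − 22.005 = -2.665
ΔCt(MMP5 siRNA) = 16.270 − 22.465 = -6.195
ΔΔCt = -6.195 − (-2.665) = -3.530
Fold change = 2^(−(-3.530)) = 2^3.530 = 11.5514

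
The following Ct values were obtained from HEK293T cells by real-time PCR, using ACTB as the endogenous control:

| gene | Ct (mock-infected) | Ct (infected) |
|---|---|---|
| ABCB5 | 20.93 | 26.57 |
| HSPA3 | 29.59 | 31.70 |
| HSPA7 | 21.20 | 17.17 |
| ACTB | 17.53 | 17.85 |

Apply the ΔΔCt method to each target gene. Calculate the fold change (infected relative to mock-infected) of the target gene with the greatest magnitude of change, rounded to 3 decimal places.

ABCB5: ΔΔCt = (26.57−17.85) − (20.93−17.53) = 8.72 − 3.40 = 5.32; fold change = 2^-5.32 = 0.025
HSPA3: ΔΔCt = (31.70−17.85) − (29.59−17.53) = 13.85 − 12.06 = 1.79; fold change = 2^-1.79 = 0.289
HSPA7: ΔΔCt = (17.17−17.85) − (21.20−17.53) = -0.68 − 3.67 = -4.35; fold change = 2^4.35 = 20.393
ABCB5 has the largest |ΔΔCt| = 5.32.

0.025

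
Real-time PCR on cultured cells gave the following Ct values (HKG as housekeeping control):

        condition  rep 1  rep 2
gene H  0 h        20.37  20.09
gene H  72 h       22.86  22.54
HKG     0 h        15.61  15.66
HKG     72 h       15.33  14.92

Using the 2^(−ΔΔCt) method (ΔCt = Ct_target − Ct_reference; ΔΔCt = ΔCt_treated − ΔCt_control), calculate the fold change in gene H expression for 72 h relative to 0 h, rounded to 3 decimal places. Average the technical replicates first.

0.127

Mean Ct: gene H 0 h 20.230; gene H 72 h 22.700; HKG 0 h 15.635; HKG 72 h 15.125
ΔCt(0 h) = 20.230 − 15.635 = 4.595
ΔCt(72 h) = 22.700 − 15.125 = 7.575
ΔΔCt = 7.575 − 4.595 = 2.980
Fold change = 2^(−2.980) = 0.1267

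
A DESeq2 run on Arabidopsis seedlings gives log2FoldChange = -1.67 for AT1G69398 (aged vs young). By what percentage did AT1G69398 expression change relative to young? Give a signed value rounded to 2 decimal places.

Fold change = 2^(-1.67) = 0.3143
Percent change = (FC − 1) × 100% = (0.3143 − 1) × 100 = -68.57%

-68.57%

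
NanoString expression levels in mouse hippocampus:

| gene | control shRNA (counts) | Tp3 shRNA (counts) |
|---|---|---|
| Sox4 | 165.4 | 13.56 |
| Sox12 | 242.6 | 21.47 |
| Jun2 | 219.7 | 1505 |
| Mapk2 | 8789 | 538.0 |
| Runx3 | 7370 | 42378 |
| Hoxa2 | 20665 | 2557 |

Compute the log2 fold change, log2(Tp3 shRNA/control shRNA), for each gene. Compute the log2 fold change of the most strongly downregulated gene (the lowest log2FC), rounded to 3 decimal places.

log2(13.56/165.4) = -3.609  (Sox4)
log2(21.47/242.6) = -3.498  (Sox12)
log2(1505/219.7) = 2.776  (Jun2)
log2(538.0/8789) = -4.030  (Mapk2)
log2(42378/7370) = 2.524  (Runx3)
log2(2557/20665) = -3.015  (Hoxa2)
Mapk2 is most strongly downregulated.

-4.030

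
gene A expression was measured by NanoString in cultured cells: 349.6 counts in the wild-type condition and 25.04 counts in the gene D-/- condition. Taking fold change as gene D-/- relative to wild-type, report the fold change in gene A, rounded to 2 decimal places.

Fold change = 25.04 / 349.6 = 0.072
gene A is downregulated.

0.07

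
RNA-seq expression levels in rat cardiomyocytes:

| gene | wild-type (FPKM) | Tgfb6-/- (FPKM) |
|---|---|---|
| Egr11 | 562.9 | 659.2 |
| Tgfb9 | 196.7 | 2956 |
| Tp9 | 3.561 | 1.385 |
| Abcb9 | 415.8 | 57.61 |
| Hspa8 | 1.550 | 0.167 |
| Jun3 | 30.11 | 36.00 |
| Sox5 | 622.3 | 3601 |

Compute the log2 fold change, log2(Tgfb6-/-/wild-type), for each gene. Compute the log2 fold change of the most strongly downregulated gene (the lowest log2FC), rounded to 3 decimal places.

-3.214

log2(659.2/562.9) = 0.228  (Egr11)
log2(2956/196.7) = 3.910  (Tgfb9)
log2(1.385/3.561) = -1.362  (Tp9)
log2(57.61/415.8) = -2.851  (Abcb9)
log2(0.167/1.550) = -3.214  (Hspa8)
log2(36.00/30.11) = 0.258  (Jun3)
log2(3601/622.3) = 2.533  (Sox5)
Hspa8 is most strongly downregulated.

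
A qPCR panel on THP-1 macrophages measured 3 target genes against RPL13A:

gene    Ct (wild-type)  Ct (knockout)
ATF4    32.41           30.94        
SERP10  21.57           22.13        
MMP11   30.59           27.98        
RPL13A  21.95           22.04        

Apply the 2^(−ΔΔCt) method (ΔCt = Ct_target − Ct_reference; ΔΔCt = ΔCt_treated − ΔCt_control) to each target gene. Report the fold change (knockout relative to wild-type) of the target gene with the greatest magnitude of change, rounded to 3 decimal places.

6.498

ATF4: ΔΔCt = (30.94−22.04) − (32.41−21.95) = 8.90 − 10.46 = -1.56; fold change = 2^1.56 = 2.949
SERP10: ΔΔCt = (22.13−22.04) − (21.57−21.95) = 0.09 − (-0.38) = 0.47; fold change = 2^-0.47 = 0.722
MMP11: ΔΔCt = (27.98−22.04) − (30.59−21.95) = 5.94 − 8.64 = -2.70; fold change = 2^2.70 = 6.498
MMP11 has the largest |ΔΔCt| = 2.70.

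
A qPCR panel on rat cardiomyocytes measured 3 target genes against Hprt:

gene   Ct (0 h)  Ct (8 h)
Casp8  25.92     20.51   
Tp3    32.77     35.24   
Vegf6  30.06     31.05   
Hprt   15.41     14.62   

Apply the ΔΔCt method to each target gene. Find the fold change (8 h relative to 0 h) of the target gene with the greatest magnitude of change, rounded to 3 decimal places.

Casp8: ΔΔCt = (20.51−14.62) − (25.92−15.41) = 5.89 − 10.51 = -4.62; fold change = 2^4.62 = 24.590
Tp3: ΔΔCt = (35.24−14.62) − (32.77−15.41) = 20.62 − 17.36 = 3.26; fold change = 2^-3.26 = 0.104
Vegf6: ΔΔCt = (31.05−14.62) − (30.06−15.41) = 16.43 − 14.65 = 1.78; fold change = 2^-1.78 = 0.291
Casp8 has the largest |ΔΔCt| = 4.62.

24.590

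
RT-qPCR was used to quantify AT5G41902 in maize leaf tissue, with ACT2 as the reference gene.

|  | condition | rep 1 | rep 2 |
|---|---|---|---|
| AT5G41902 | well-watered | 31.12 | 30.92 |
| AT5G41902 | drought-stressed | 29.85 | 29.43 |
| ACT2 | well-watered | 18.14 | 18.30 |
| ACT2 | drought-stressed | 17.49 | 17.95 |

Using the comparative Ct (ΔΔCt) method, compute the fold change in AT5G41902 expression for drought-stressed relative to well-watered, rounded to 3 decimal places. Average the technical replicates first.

1.840

Mean Ct: AT5G41902 well-watered 31.020; AT5G41902 drought-stressed 29.640; ACT2 well-watered 18.220; ACT2 drought-stressed 17.720
ΔCt(well-watered) = 31.020 − 18.220 = 12.800
ΔCt(drought-stressed) = 29.640 − 17.720 = 11.920
ΔΔCt = 11.920 − 12.800 = -0.880
Fold change = 2^(−(-0.880)) = 2^0.880 = 1.8404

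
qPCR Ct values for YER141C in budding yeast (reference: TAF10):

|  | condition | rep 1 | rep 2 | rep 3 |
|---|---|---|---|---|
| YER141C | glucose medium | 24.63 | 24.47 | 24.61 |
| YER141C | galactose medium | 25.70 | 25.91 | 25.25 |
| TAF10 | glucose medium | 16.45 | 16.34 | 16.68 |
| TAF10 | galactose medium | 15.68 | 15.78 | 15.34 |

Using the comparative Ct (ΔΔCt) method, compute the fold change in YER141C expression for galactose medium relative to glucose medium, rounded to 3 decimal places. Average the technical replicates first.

Mean Ct: YER141C glucose medium 24.570; YER141C galactose medium 25.620; TAF10 glucose medium 16.490; TAF10 galactose medium 15.600
ΔCt(glucose medium) = 24.570 − 16.490 = 8.080
ΔCt(galactose medium) = 25.620 − 15.600 = 10.020
ΔΔCt = 10.020 − 8.080 = 1.940
Fold change = 2^(−1.940) = 0.2606

0.261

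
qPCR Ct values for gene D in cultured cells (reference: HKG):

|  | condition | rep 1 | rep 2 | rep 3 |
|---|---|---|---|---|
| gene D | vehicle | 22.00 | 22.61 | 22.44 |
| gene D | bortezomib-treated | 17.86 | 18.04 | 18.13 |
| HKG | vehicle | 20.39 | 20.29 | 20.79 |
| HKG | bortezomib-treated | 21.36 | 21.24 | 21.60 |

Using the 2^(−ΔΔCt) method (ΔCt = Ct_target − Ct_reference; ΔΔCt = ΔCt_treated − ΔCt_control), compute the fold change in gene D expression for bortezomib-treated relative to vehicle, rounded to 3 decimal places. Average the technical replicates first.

Mean Ct: gene D vehicle 22.350; gene D bortezomib-treated 18.010; HKG vehicle 20.490; HKG bortezomib-treated 21.400
ΔCt(vehicle) = 22.350 − 20.490 = 1.860
ΔCt(bortezomib-treated) = 18.010 − 21.400 = -3.390
ΔΔCt = -3.390 − 1.860 = -5.250
Fold change = 2^(−(-5.250)) = 2^5.250 = 38.0546

38.055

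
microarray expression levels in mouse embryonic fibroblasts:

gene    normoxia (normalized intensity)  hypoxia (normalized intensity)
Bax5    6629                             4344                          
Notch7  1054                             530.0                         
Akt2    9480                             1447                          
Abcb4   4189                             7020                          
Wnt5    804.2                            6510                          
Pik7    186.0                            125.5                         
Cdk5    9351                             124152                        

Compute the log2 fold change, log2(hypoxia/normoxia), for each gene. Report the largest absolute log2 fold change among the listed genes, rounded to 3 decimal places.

3.731

log2(4344/6629) = -0.610  (Bax5)
log2(530.0/1054) = -0.992  (Notch7)
log2(1447/9480) = -2.712  (Akt2)
log2(7020/4189) = 0.745  (Abcb4)
log2(6510/804.2) = 3.017  (Wnt5)
log2(125.5/186.0) = -0.568  (Pik7)
log2(124152/9351) = 3.731  (Cdk5)
The largest magnitude belongs to Cdk5.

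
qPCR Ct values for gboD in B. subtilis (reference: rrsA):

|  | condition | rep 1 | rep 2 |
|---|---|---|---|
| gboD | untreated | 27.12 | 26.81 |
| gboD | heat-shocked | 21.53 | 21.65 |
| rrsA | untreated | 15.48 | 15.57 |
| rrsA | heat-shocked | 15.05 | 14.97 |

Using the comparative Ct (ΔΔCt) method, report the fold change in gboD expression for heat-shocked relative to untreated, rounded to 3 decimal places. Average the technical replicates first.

Mean Ct: gboD untreated 26.965; gboD heat-shocked 21.590; rrsA untreated 15.525; rrsA heat-shocked 15.010
ΔCt(untreated) = 26.965 − 15.525 = 11.440
ΔCt(heat-shocked) = 21.590 − 15.010 = 6.580
ΔΔCt = 6.580 − 11.440 = -4.860
Fold change = 2^(−(-4.860)) = 2^4.860 = 29.0406

29.041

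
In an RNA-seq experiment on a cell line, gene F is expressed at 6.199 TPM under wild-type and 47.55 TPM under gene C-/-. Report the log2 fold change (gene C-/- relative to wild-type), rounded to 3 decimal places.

Fold change = 47.55 / 6.199 = 7.6706
log2(7.6706) = 2.9393

2.939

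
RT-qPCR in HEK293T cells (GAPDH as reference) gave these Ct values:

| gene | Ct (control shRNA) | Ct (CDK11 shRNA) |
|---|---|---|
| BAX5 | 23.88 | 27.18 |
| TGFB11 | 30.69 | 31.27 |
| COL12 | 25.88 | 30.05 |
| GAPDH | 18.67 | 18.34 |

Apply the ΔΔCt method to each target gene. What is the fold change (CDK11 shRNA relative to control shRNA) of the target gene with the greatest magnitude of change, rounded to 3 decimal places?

0.044

BAX5: ΔΔCt = (27.18−18.34) − (23.88−18.67) = 8.84 − 5.21 = 3.63; fold change = 2^-3.63 = 0.081
TGFB11: ΔΔCt = (31.27−18.34) − (30.69−18.67) = 12.93 − 12.02 = 0.91; fold change = 2^-0.91 = 0.532
COL12: ΔΔCt = (30.05−18.34) − (25.88−18.67) = 11.71 − 7.21 = 4.50; fold change = 2^-4.50 = 0.044
COL12 has the largest |ΔΔCt| = 4.50.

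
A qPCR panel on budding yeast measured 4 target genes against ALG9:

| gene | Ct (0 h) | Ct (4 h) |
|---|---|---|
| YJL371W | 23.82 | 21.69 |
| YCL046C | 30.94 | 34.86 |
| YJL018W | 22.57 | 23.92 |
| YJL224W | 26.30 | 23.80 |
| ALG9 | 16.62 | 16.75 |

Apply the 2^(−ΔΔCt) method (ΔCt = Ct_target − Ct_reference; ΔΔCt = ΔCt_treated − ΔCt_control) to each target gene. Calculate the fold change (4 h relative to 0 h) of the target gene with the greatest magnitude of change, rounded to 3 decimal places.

0.072

YJL371W: ΔΔCt = (21.69−16.75) − (23.82−16.62) = 4.94 − 7.20 = -2.26; fold change = 2^2.26 = 4.790
YCL046C: ΔΔCt = (34.86−16.75) − (30.94−16.62) = 18.11 − 14.32 = 3.79; fold change = 2^-3.79 = 0.072
YJL018W: ΔΔCt = (23.92−16.75) − (22.57−16.62) = 7.17 − 5.95 = 1.22; fold change = 2^-1.22 = 0.429
YJL224W: ΔΔCt = (23.80−16.75) − (26.30−16.62) = 7.05 − 9.68 = -2.63; fold change = 2^2.63 = 6.190
YCL046C has the largest |ΔΔCt| = 3.79.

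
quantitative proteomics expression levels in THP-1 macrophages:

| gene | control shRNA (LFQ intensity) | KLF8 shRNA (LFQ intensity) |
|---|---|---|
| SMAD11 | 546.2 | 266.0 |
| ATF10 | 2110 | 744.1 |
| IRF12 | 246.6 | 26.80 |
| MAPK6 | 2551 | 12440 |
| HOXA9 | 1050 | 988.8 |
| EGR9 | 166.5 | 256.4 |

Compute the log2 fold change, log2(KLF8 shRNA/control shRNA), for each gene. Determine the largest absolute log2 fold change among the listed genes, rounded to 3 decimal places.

3.202

log2(266.0/546.2) = -1.038  (SMAD11)
log2(744.1/2110) = -1.504  (ATF10)
log2(26.80/246.6) = -3.202  (IRF12)
log2(12440/2551) = 2.286  (MAPK6)
log2(988.8/1050) = -0.087  (HOXA9)
log2(256.4/166.5) = 0.623  (EGR9)
The largest magnitude belongs to IRF12.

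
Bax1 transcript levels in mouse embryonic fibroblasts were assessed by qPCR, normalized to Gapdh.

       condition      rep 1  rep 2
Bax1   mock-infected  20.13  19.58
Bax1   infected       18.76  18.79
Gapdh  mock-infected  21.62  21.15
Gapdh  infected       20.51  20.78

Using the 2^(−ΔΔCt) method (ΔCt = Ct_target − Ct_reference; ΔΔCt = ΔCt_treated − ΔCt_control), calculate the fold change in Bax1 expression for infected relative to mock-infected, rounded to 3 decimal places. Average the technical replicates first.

Mean Ct: Bax1 mock-infected 19.855; Bax1 infected 18.775; Gapdh mock-infected 21.385; Gapdh infected 20.645
ΔCt(mock-infected) = 19.855 − 21.385 = -1.530
ΔCt(infected) = 18.775 − 20.645 = -1.870
ΔΔCt = -1.870 − (-1.530) = -0.340
Fold change = 2^(−(-0.340)) = 2^0.340 = 1.2658

1.266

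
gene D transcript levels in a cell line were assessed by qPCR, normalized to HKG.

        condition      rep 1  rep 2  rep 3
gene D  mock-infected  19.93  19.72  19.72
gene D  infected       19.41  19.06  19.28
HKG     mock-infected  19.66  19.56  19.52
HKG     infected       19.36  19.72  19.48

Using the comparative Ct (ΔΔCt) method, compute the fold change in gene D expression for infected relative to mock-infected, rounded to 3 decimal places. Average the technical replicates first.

1.395

Mean Ct: gene D mock-infected 19.790; gene D infected 19.250; HKG mock-infected 19.580; HKG infected 19.520
ΔCt(mock-infected) = 19.790 − 19.580 = 0.210
ΔCt(infected) = 19.250 − 19.520 = -0.270
ΔΔCt = -0.270 − 0.210 = -0.480
Fold change = 2^(−(-0.480)) = 2^0.480 = 1.3947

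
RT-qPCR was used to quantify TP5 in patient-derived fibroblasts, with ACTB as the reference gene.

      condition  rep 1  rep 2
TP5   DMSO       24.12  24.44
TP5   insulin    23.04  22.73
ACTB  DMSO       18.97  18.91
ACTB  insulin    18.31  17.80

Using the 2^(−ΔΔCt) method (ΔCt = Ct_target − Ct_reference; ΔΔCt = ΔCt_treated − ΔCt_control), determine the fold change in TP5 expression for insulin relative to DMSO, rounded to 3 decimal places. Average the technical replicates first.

Mean Ct: TP5 DMSO 24.280; TP5 insulin 22.885; ACTB DMSO 18.940; ACTB insulin 18.055
ΔCt(DMSO) = 24.280 − 18.940 = 5.340
ΔCt(insulin) = 22.885 − 18.055 = 4.830
ΔΔCt = 4.830 − 5.340 = -0.510
Fold change = 2^(−(-0.510)) = 2^0.510 = 1.4241

1.424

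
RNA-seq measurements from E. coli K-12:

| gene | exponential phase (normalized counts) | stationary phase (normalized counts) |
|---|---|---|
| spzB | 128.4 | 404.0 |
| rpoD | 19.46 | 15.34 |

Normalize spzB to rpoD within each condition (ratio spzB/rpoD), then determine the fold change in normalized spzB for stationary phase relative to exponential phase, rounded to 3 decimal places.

spzB/rpoD (exponential phase) = 128.4 / 19.46 = 6.5982
spzB/rpoD (stationary phase) = 404.0 / 15.34 = 26.336
Fold change = 26.336 / 6.5982 = 3.9915

3.991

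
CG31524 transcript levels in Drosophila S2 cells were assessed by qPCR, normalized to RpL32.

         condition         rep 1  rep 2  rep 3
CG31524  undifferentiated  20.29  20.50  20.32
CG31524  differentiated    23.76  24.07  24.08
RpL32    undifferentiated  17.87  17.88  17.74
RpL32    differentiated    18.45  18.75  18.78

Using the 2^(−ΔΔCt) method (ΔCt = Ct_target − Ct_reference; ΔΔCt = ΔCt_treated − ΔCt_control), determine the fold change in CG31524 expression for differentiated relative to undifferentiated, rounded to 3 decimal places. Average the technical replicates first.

Mean Ct: CG31524 undifferentiated 20.370; CG31524 differentiated 23.970; RpL32 undifferentiated 17.830; RpL32 differentiated 18.660
ΔCt(undifferentiated) = 20.370 − 17.830 = 2.540
ΔCt(differentiated) = 23.970 − 18.660 = 5.310
ΔΔCt = 5.310 − 2.540 = 2.770
Fold change = 2^(−2.770) = 0.1466

0.147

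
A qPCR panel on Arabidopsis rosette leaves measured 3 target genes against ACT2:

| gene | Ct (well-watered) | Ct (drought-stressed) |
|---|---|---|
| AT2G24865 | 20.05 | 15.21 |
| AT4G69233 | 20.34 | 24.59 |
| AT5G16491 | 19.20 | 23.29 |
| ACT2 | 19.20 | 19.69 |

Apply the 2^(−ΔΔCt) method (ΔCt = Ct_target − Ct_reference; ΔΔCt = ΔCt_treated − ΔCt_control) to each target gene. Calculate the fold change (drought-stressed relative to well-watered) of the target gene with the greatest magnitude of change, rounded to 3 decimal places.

AT2G24865: ΔΔCt = (15.21−19.69) − (20.05−19.20) = -4.48 − 0.85 = -5.33; fold change = 2^5.33 = 40.224
AT4G69233: ΔΔCt = (24.59−19.69) − (20.34−19.20) = 4.90 − 1.14 = 3.76; fold change = 2^-3.76 = 0.074
AT5G16491: ΔΔCt = (23.29−19.69) − (19.20−19.20) = 3.60 − 0.00 = 3.60; fold change = 2^-3.60 = 0.082
AT2G24865 has the largest |ΔΔCt| = 5.33.

40.224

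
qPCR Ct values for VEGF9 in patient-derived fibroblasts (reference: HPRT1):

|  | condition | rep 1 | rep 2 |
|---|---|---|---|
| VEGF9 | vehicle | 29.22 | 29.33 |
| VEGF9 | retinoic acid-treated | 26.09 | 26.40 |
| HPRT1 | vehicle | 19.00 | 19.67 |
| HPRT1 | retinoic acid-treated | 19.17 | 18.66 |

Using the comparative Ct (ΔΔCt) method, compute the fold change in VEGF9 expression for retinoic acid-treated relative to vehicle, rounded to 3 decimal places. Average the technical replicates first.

Mean Ct: VEGF9 vehicle 29.275; VEGF9 retinoic acid-treated 26.245; HPRT1 vehicle 19.335; HPRT1 retinoic acid-treated 18.915
ΔCt(vehicle) = 29.275 − 19.335 = 9.940
ΔCt(retinoic acid-treated) = 26.245 − 18.915 = 7.330
ΔΔCt = 7.330 − 9.940 = -2.610
Fold change = 2^(−(-2.610)) = 2^2.610 = 6.1050

6.105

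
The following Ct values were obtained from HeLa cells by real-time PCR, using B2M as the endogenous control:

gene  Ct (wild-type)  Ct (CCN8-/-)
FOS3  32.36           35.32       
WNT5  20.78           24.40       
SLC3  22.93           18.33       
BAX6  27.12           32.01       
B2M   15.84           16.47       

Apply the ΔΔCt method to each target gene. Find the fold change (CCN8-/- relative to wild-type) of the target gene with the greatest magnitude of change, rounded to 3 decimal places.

37.531

FOS3: ΔΔCt = (35.32−16.47) − (32.36−15.84) = 18.85 − 16.52 = 2.33; fold change = 2^-2.33 = 0.199
WNT5: ΔΔCt = (24.40−16.47) − (20.78−15.84) = 7.93 − 4.94 = 2.99; fold change = 2^-2.99 = 0.126
SLC3: ΔΔCt = (18.33−16.47) − (22.93−15.84) = 1.86 − 7.09 = -5.23; fold change = 2^5.23 = 37.531
BAX6: ΔΔCt = (32.01−16.47) − (27.12−15.84) = 15.54 − 11.28 = 4.26; fold change = 2^-4.26 = 0.052
SLC3 has the largest |ΔΔCt| = 5.23.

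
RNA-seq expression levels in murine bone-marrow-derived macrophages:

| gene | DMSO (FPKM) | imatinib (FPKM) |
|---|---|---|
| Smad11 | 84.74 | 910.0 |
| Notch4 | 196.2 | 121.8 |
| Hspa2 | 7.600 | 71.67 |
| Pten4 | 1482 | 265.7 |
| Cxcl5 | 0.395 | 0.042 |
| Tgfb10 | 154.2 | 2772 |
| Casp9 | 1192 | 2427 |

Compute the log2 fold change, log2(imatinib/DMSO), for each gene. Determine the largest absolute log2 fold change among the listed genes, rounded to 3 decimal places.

4.168

log2(910.0/84.74) = 3.425  (Smad11)
log2(121.8/196.2) = -0.688  (Notch4)
log2(71.67/7.600) = 3.237  (Hspa2)
log2(265.7/1482) = -2.480  (Pten4)
log2(0.042/0.395) = -3.233  (Cxcl5)
log2(2772/154.2) = 4.168  (Tgfb10)
log2(2427/1192) = 1.026  (Casp9)
The largest magnitude belongs to Tgfb10.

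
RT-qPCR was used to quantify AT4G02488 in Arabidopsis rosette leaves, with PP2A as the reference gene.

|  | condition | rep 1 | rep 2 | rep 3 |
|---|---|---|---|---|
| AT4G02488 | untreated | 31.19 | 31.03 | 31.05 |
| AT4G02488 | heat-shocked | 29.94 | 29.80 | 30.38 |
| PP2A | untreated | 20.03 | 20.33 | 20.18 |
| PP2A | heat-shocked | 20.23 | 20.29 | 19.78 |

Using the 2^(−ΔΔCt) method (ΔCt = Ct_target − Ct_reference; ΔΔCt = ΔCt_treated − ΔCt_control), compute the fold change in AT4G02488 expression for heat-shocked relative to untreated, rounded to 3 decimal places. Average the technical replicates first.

Mean Ct: AT4G02488 untreated 31.090; AT4G02488 heat-shocked 30.040; PP2A untreated 20.180; PP2A heat-shocked 20.100
ΔCt(untreated) = 31.090 − 20.180 = 10.910
ΔCt(heat-shocked) = 30.040 − 20.100 = 9.940
ΔΔCt = 9.940 − 10.910 = -0.970
Fold change = 2^(−(-0.970)) = 2^0.970 = 1.9588

1.959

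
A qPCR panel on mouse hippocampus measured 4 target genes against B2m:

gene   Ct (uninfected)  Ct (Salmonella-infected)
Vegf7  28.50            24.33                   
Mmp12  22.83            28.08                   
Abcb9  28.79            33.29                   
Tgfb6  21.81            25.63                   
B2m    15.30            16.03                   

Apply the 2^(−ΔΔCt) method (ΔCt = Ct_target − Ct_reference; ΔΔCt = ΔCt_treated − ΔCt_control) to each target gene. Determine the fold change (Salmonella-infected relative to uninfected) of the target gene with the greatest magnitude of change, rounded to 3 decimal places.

Vegf7: ΔΔCt = (24.33−16.03) − (28.50−15.30) = 8.30 − 13.20 = -4.90; fold change = 2^4.90 = 29.857
Mmp12: ΔΔCt = (28.08−16.03) − (22.83−15.30) = 12.05 − 7.53 = 4.52; fold change = 2^-4.52 = 0.044
Abcb9: ΔΔCt = (33.29−16.03) − (28.79−15.30) = 17.26 − 13.49 = 3.77; fold change = 2^-3.77 = 0.073
Tgfb6: ΔΔCt = (25.63−16.03) − (21.81−15.30) = 9.60 − 6.51 = 3.09; fold change = 2^-3.09 = 0.117
Vegf7 has the largest |ΔΔCt| = 4.90.

29.857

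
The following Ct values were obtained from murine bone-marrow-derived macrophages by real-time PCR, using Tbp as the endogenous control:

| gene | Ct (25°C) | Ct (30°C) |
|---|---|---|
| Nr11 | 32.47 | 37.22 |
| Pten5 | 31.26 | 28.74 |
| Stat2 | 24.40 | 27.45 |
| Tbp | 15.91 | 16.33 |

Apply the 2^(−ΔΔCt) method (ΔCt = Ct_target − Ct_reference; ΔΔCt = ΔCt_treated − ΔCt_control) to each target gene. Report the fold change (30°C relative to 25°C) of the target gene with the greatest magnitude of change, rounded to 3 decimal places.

0.050

Nr11: ΔΔCt = (37.22−16.33) − (32.47−15.91) = 20.89 − 16.56 = 4.33; fold change = 2^-4.33 = 0.050
Pten5: ΔΔCt = (28.74−16.33) − (31.26−15.91) = 12.41 − 15.35 = -2.94; fold change = 2^2.94 = 7.674
Stat2: ΔΔCt = (27.45−16.33) − (24.40−15.91) = 11.12 − 8.49 = 2.63; fold change = 2^-2.63 = 0.162
Nr11 has the largest |ΔΔCt| = 4.33.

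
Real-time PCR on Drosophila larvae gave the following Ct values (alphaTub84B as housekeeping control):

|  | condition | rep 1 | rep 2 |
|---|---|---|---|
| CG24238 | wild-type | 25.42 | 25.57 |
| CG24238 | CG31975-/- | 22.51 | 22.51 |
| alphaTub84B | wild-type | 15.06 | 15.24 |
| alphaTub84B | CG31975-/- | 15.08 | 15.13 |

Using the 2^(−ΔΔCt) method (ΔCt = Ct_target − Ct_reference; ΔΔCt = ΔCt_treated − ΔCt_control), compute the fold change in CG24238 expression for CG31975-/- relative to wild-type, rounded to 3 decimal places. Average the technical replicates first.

Mean Ct: CG24238 wild-type 25.495; CG24238 CG31975-/- 22.510; alphaTub84B wild-type 15.150; alphaTub84B CG31975-/- 15.105
ΔCt(wild-type) = 25.495 − 15.150 = 10.345
ΔCt(CG31975-/-) = 22.510 − 15.105 = 7.405
ΔΔCt = 7.405 − 10.345 = -2.940
Fold change = 2^(−(-2.940)) = 2^2.940 = 7.6741

7.674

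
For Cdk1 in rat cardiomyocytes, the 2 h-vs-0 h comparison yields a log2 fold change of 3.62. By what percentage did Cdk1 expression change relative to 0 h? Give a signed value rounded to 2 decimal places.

1129.50%

Fold change = 2^(3.62) = 12.2950
Percent change = (FC − 1) × 100% = (12.2950 − 1) × 100 = 1129.50%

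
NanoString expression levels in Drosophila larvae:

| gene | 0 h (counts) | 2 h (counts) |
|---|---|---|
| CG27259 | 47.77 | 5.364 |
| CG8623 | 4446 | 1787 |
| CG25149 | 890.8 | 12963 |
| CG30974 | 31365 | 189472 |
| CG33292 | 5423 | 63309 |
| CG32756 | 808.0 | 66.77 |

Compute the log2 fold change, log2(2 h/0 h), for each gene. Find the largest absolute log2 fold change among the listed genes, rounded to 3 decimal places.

3.863

log2(5.364/47.77) = -3.155  (CG27259)
log2(1787/4446) = -1.315  (CG8623)
log2(12963/890.8) = 3.863  (CG25149)
log2(189472/31365) = 2.595  (CG30974)
log2(63309/5423) = 3.545  (CG33292)
log2(66.77/808.0) = -3.597  (CG32756)
The largest magnitude belongs to CG25149.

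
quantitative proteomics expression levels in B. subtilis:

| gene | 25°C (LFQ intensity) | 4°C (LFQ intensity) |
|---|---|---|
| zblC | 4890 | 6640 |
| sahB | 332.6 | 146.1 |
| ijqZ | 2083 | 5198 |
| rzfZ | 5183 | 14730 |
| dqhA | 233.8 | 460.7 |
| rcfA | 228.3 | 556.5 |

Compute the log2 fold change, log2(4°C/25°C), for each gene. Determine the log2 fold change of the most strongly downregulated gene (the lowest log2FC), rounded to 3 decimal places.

-1.187

log2(6640/4890) = 0.441  (zblC)
log2(146.1/332.6) = -1.187  (sahB)
log2(5198/2083) = 1.319  (ijqZ)
log2(14730/5183) = 1.507  (rzfZ)
log2(460.7/233.8) = 0.979  (dqhA)
log2(556.5/228.3) = 1.285  (rcfA)
sahB is most strongly downregulated.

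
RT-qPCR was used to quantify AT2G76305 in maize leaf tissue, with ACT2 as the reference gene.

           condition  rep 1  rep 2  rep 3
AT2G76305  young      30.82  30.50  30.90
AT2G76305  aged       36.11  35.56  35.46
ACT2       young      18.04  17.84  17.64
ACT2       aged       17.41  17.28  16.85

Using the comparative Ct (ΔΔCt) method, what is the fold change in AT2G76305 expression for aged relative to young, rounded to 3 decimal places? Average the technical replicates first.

Mean Ct: AT2G76305 young 30.740; AT2G76305 aged 35.710; ACT2 young 17.840; ACT2 aged 17.180
ΔCt(young) = 30.740 − 17.840 = 12.900
ΔCt(aged) = 35.710 − 17.180 = 18.530
ΔΔCt = 18.530 − 12.900 = 5.630
Fold change = 2^(−5.630) = 0.0202

0.020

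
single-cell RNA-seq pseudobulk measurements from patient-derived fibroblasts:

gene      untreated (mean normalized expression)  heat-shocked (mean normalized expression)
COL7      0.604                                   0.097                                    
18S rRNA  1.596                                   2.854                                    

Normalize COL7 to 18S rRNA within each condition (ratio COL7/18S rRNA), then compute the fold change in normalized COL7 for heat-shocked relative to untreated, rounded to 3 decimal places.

0.090

COL7/18S rRNA (untreated) = 0.604 / 1.596 = 0.37845
COL7/18S rRNA (heat-shocked) = 0.097 / 2.854 = 0.033987
Fold change = 0.033987 / 0.37845 = 0.0898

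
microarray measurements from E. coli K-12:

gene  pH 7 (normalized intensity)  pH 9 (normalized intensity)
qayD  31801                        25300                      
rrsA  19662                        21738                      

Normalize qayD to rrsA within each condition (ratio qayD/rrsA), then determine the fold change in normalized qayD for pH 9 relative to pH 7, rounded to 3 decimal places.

qayD/rrsA (pH 7) = 31801 / 19662 = 1.6174
qayD/rrsA (pH 9) = 25300 / 21738 = 1.1639
Fold change = 1.1639 / 1.6174 = 0.7196

0.720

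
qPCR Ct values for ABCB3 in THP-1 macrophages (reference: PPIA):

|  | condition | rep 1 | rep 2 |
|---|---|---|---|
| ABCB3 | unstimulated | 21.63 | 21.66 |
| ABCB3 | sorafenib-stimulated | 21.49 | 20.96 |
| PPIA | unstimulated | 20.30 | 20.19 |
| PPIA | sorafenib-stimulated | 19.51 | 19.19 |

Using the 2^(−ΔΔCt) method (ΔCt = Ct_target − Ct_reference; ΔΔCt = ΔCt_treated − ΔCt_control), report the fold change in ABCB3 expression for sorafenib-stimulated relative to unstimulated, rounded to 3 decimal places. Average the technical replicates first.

Mean Ct: ABCB3 unstimulated 21.645; ABCB3 sorafenib-stimulated 21.225; PPIA unstimulated 20.245; PPIA sorafenib-stimulated 19.350
ΔCt(unstimulated) = 21.645 − 20.245 = 1.400
ΔCt(sorafenib-stimulated) = 21.225 − 19.350 = 1.875
ΔΔCt = 1.875 − 1.400 = 0.475
Fold change = 2^(−0.475) = 0.7195

0.719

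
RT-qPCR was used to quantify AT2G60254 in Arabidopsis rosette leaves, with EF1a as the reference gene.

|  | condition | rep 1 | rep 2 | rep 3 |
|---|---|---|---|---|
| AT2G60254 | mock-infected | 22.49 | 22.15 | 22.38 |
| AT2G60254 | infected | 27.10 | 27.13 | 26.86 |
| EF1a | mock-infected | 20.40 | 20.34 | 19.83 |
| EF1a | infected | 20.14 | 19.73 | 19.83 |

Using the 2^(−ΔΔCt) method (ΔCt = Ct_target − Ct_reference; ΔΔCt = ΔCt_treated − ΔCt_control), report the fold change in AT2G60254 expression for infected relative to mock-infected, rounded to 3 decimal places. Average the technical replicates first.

Mean Ct: AT2G60254 mock-infected 22.340; AT2G60254 infected 27.030; EF1a mock-infected 20.190; EF1a infected 19.900
ΔCt(mock-infected) = 22.340 − 20.190 = 2.150
ΔCt(infected) = 27.030 − 19.900 = 7.130
ΔΔCt = 7.130 − 2.150 = 4.980
Fold change = 2^(−4.980) = 0.0317

0.032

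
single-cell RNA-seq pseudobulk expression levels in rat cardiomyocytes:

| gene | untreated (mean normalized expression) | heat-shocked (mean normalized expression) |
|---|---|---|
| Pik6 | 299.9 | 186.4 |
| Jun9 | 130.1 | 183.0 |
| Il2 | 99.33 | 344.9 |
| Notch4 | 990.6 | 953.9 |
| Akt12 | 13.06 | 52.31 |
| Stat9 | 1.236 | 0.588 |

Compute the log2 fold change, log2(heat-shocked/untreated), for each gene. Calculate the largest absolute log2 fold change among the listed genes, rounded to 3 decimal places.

log2(186.4/299.9) = -0.686  (Pik6)
log2(183.0/130.1) = 0.492  (Jun9)
log2(344.9/99.33) = 1.796  (Il2)
log2(953.9/990.6) = -0.054  (Notch4)
log2(52.31/13.06) = 2.002  (Akt12)
log2(0.588/1.236) = -1.072  (Stat9)
The largest magnitude belongs to Akt12.

2.002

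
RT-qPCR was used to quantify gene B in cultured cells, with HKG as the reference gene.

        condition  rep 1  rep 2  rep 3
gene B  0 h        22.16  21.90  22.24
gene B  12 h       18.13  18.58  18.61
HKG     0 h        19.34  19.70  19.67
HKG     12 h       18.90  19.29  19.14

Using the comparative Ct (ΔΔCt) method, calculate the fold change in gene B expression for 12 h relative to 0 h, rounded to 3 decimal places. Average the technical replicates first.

9.190

Mean Ct: gene B 0 h 22.100; gene B 12 h 18.440; HKG 0 h 19.570; HKG 12 h 19.110
ΔCt(0 h) = 22.100 − 19.570 = 2.530
ΔCt(12 h) = 18.440 − 19.110 = -0.670
ΔΔCt = -0.670 − 2.530 = -3.200
Fold change = 2^(−(-3.200)) = 2^3.200 = 9.1896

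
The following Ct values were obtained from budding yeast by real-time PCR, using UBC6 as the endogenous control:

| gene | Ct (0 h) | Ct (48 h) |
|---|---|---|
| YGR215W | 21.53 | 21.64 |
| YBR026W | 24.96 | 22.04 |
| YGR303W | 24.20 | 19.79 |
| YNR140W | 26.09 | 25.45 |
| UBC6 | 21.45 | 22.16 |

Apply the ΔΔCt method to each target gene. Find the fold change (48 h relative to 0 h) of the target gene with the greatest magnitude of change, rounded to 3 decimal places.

YGR215W: ΔΔCt = (21.64−22.16) − (21.53−21.45) = -0.52 − 0.08 = -0.60; fold change = 2^0.60 = 1.516
YBR026W: ΔΔCt = (22.04−22.16) − (24.96−21.45) = -0.12 − 3.51 = -3.63; fold change = 2^3.63 = 12.381
YGR303W: ΔΔCt = (19.79−22.16) − (24.20−21.45) = -2.37 − 2.75 = -5.12; fold change = 2^5.12 = 34.776
YNR140W: ΔΔCt = (25.45−22.16) − (26.09−21.45) = 3.29 − 4.64 = -1.35; fold change = 2^1.35 = 2.549
YGR303W has the largest |ΔΔCt| = 5.12.

34.776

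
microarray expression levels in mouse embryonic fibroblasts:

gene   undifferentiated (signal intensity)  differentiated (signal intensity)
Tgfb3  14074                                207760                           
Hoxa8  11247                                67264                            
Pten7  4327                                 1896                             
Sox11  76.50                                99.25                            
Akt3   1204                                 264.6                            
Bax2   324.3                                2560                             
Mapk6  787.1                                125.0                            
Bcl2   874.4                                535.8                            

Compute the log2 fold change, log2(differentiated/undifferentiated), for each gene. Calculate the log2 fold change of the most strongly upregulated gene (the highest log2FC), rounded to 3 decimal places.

3.884

log2(207760/14074) = 3.884  (Tgfb3)
log2(67264/11247) = 2.580  (Hoxa8)
log2(1896/4327) = -1.190  (Pten7)
log2(99.25/76.50) = 0.376  (Sox11)
log2(264.6/1204) = -2.186  (Akt3)
log2(2560/324.3) = 2.981  (Bax2)
log2(125.0/787.1) = -2.655  (Mapk6)
log2(535.8/874.4) = -0.707  (Bcl2)
Tgfb3 is most strongly upregulated.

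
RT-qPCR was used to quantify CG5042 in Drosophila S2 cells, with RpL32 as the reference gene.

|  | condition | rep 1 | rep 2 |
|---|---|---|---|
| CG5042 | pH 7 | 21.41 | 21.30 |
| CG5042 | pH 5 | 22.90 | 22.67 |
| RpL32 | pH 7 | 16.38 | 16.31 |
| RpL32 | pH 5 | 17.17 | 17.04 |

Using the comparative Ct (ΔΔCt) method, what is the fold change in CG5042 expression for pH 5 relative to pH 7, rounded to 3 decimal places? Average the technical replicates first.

0.629

Mean Ct: CG5042 pH 7 21.355; CG5042 pH 5 22.785; RpL32 pH 7 16.345; RpL32 pH 5 17.105
ΔCt(pH 7) = 21.355 − 16.345 = 5.010
ΔCt(pH 5) = 22.785 − 17.105 = 5.680
ΔΔCt = 5.680 − 5.010 = 0.670
Fold change = 2^(−0.670) = 0.6285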